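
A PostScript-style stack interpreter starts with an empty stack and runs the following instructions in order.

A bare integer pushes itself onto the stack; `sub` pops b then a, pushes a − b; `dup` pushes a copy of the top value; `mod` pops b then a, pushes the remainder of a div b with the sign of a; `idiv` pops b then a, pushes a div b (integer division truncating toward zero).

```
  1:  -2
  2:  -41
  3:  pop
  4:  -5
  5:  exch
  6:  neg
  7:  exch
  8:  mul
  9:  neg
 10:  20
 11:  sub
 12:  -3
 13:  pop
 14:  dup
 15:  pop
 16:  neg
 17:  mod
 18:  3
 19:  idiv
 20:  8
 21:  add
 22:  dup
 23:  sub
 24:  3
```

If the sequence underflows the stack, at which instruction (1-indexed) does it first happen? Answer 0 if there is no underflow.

17

-2   → -2
-41  → -2 -41
pop  → -2
-5   → -2 -5
exch → -5 -2
neg  → -5 2
exch → 2 -5
mul  → -10
neg  → 10
20   → 10 20
sub  → -10
-3   → -10 -3
pop  → -10
dup  → -10 -10
pop  → -10
neg  → 10
mod  — needs 2 operands, stack has 1 → underflow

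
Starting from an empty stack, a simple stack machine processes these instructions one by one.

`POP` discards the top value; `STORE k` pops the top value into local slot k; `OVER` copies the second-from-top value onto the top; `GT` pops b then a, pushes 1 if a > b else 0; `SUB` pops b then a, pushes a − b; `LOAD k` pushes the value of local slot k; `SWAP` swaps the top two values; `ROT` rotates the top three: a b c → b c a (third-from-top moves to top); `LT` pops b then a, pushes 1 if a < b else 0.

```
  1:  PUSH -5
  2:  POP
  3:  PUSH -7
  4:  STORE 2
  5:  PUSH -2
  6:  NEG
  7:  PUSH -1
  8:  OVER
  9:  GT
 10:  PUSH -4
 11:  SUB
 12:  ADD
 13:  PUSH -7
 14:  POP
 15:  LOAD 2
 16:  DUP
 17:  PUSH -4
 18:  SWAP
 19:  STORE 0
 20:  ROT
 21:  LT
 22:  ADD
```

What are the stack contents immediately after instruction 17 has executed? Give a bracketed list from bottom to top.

PUSH -5  [-5]
POP      []
PUSH -7  [-7]
STORE 2  []
PUSH -2  [-2]
NEG      [2]
PUSH -1  [2, -1]
OVER     [2, -1, 2]
GT       [2, 0]
PUSH -4  [2, 0, -4]
SUB      [2, 4]
ADD      [6]
PUSH -7  [6, -7]
POP      [6]
LOAD 2   [6, -7]
DUP      [6, -7, -7]
PUSH -4  [6, -7, -7, -4]

[6, -7, -7, -4]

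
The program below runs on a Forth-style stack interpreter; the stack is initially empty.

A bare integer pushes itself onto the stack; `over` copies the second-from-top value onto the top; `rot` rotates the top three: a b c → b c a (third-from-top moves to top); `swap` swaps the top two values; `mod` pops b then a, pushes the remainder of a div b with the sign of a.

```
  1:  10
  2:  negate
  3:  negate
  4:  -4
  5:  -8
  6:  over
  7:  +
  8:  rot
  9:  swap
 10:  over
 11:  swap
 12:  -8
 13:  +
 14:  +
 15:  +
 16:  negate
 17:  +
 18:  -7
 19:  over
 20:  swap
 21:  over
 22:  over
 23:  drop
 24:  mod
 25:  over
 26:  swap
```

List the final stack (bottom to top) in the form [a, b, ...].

10     : [10]
negate : [-10]
negate : [10]
-4     : [10, -4]
-8     : [10, -4, -8]
over   : [10, -4, -8, -4]
+      : [10, -4, -12]
rot    : [-4, -12, 10]
swap   : [-4, 10, -12]
over   : [-4, 10, -12, 10]
swap   : [-4, 10, 10, -12]
-8     : [-4, 10, 10, -12, -8]
+      : [-4, 10, 10, -20]
+      : [-4, 10, -10]
+      : [-4, 0]
negate : [-4, 0]
+      : [-4]
-7     : [-4, -7]
over   : [-4, -7, -4]
swap   : [-4, -4, -7]
over   : [-4, -4, -7, -4]
over   : [-4, -4, -7, -4, -7]
drop   : [-4, -4, -7, -4]
mod    : [-4, -4, -3]
over   : [-4, -4, -3, -4]
swap   : [-4, -4, -4, -3]

[-4, -4, -4, -3]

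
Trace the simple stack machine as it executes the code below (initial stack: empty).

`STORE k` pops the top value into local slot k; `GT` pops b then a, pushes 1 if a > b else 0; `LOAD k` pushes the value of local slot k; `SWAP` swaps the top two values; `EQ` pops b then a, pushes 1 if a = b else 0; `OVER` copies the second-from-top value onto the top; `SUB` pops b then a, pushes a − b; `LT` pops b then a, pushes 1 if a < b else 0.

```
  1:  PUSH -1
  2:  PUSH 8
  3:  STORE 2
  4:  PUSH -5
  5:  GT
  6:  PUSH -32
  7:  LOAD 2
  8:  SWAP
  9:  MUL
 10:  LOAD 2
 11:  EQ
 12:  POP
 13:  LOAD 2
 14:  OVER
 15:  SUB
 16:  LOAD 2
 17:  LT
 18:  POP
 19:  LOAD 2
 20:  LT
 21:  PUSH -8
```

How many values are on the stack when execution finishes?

2

PUSH -1   -1
PUSH 8    -1 8
STORE 2   -1
PUSH -5   -1 -5
GT        1
PUSH -32  1 -32
LOAD 2    1 -32 8
SWAP      1 8 -32
MUL       1 -256
LOAD 2    1 -256 8
EQ        1 0
POP       1
LOAD 2    1 8
OVER      1 8 1
SUB       1 7
LOAD 2    1 7 8
LT        1 1
POP       1
LOAD 2    1 8
LT        1
PUSH -8   1 -8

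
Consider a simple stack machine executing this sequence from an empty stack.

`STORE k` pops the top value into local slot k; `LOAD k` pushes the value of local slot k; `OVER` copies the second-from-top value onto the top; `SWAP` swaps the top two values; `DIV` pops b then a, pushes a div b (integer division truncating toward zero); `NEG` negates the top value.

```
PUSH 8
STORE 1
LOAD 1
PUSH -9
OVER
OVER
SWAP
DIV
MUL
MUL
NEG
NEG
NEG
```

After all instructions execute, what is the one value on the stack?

-72

PUSH 8   [8]
STORE 1  []
LOAD 1   [8]
PUSH -9  [8, -9]
OVER     [8, -9, 8]
OVER     [8, -9, 8, -9]
SWAP     [8, -9, -9, 8]
DIV      [8, -9, -1]
MUL      [8, 9]
MUL      [72]
NEG      [-72]
NEG      [72]
NEG      [-72]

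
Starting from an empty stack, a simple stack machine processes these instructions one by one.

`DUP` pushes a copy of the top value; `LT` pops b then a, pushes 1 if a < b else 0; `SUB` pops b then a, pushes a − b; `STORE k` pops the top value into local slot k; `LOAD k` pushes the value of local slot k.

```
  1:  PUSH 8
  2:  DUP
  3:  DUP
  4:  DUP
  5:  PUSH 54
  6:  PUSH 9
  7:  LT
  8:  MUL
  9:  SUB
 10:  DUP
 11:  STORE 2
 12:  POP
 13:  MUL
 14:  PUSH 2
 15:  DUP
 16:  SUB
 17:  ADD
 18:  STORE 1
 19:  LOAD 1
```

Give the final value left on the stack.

64

PUSH 8  -> [8]
DUP     -> [8, 8]
DUP     -> [8, 8, 8]
DUP     -> [8, 8, 8, 8]
PUSH 54 -> [8, 8, 8, 8, 54]
PUSH 9  -> [8, 8, 8, 8, 54, 9]
LT      -> [8, 8, 8, 8, 0]
MUL     -> [8, 8, 8, 0]
SUB     -> [8, 8, 8]
DUP     -> [8, 8, 8, 8]
STORE 2 -> [8, 8, 8]
POP     -> [8, 8]
MUL     -> [64]
PUSH 2  -> [64, 2]
DUP     -> [64, 2, 2]
SUB     -> [64, 0]
ADD     -> [64]
STORE 1 -> []
LOAD 1  -> [64]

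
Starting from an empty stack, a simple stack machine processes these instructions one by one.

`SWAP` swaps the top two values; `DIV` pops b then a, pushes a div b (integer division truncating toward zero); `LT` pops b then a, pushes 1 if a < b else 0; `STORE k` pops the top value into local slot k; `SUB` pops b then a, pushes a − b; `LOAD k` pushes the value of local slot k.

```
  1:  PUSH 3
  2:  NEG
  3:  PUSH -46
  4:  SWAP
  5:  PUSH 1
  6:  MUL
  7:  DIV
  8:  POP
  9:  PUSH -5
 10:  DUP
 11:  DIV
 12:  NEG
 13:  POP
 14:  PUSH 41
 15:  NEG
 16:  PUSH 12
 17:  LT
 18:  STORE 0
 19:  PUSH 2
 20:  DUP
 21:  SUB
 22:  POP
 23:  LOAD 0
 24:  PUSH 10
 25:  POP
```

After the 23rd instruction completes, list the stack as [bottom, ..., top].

[1]

PUSH 3   → 3
NEG      → -3
PUSH -46 → -3 -46
SWAP     → -46 -3
PUSH 1   → -46 -3 1
MUL      → -46 -3
DIV      → 15
POP      → (empty)
PUSH -5  → -5
DUP      → -5 -5
DIV      → 1
NEG      → -1
POP      → (empty)
PUSH 41  → 41
NEG      → -41
PUSH 12  → -41 12
LT       → 1
STORE 0  → (empty)
PUSH 2   → 2
DUP      → 2 2
SUB      → 0
POP      → (empty)
LOAD 0   → 1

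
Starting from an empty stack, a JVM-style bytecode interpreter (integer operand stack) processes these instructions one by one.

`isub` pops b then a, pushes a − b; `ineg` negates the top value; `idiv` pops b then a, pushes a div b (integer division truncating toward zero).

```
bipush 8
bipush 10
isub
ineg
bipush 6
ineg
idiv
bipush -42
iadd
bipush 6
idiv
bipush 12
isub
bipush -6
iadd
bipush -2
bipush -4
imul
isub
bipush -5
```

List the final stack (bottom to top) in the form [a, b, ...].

[-33, -5]

bipush 8   -> [8]
bipush 10  -> [8, 10]
isub       -> [-2]
ineg       -> [2]
bipush 6   -> [2, 6]
ineg       -> [2, -6]
idiv       -> [0]
bipush -42 -> [0, -42]
iadd       -> [-42]
bipush 6   -> [-42, 6]
idiv       -> [-7]
bipush 12  -> [-7, 12]
isub       -> [-19]
bipush -6  -> [-19, -6]
iadd       -> [-25]
bipush -2  -> [-25, -2]
bipush -4  -> [-25, -2, -4]
imul       -> [-25, 8]
isub       -> [-33]
bipush -5  -> [-33, -5]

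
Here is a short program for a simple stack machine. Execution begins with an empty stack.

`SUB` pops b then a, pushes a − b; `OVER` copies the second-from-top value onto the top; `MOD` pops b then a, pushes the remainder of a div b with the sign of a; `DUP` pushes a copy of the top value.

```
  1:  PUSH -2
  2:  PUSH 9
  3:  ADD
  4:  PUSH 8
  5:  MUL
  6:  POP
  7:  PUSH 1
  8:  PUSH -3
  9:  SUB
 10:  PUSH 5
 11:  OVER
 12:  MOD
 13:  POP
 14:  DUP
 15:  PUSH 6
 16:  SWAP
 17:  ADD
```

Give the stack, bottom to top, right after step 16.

PUSH -2 -> [-2]
PUSH 9  -> [-2, 9]
ADD     -> [7]
PUSH 8  -> [7, 8]
MUL     -> [56]
POP     -> []
PUSH 1  -> [1]
PUSH -3 -> [1, -3]
SUB     -> [4]
PUSH 5  -> [4, 5]
OVER    -> [4, 5, 4]
MOD     -> [4, 1]
POP     -> [4]
DUP     -> [4, 4]
PUSH 6  -> [4, 4, 6]
SWAP    -> [4, 6, 4]

[4, 6, 4]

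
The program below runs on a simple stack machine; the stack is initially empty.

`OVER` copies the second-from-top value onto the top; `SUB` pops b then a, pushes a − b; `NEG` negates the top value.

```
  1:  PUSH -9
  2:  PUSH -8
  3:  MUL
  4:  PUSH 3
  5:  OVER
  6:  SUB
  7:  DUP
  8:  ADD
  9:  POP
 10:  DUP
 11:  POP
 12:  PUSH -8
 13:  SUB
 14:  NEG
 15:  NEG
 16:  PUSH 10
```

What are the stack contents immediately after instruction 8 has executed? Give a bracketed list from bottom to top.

PUSH -9 -> [-9]
PUSH -8 -> [-9, -8]
MUL     -> [72]
PUSH 3  -> [72, 3]
OVER    -> [72, 3, 72]
SUB     -> [72, -69]
DUP     -> [72, -69, -69]
ADD     -> [72, -138]

[72, -138]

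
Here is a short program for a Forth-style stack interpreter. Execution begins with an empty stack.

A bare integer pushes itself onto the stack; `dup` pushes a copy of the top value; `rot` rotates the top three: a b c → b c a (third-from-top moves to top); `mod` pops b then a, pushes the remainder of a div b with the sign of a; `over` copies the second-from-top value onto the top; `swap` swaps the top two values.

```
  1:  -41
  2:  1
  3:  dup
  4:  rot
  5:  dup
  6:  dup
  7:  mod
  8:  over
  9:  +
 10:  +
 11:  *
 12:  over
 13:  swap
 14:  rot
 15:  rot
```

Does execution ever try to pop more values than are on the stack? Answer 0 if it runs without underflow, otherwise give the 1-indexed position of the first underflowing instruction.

0

-41  -> [-41]
1    -> [-41, 1]
dup  -> [-41, 1, 1]
rot  -> [1, 1, -41]
dup  -> [1, 1, -41, -41]
dup  -> [1, 1, -41, -41, -41]
mod  -> [1, 1, -41, 0]
over -> [1, 1, -41, 0, -41]
+    -> [1, 1, -41, -41]
+    -> [1, 1, -82]
*    -> [1, -82]
over -> [1, -82, 1]
swap -> [1, 1, -82]
rot  -> [1, -82, 1]
rot  -> [-82, 1, 1]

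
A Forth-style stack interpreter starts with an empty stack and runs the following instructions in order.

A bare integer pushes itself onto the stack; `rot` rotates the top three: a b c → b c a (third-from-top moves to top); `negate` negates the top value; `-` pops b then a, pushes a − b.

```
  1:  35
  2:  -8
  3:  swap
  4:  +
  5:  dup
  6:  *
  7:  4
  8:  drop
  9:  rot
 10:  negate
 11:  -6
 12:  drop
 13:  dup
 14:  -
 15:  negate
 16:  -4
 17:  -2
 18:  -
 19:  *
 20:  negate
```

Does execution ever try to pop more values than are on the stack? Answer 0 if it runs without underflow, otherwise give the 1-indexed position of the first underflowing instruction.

9

35   → [35]
-8   → [35, -8]
swap → [-8, 35]
+    → [27]
dup  → [27, 27]
*    → [729]
4    → [729, 4]
drop → [729]
rot  — needs 3 operands, stack has 1 → underflow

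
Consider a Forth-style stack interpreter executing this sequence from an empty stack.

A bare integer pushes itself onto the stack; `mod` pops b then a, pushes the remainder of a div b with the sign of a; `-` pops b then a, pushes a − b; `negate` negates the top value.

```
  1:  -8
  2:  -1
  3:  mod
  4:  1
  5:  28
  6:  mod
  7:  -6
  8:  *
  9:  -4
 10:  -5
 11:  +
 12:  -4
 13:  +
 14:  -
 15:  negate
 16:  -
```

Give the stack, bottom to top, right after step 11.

[0, -6, -9]

-8  -> -8
-1  -> -8 -1
mod -> 0
1   -> 0 1
28  -> 0 1 28
mod -> 0 1
-6  -> 0 1 -6
*   -> 0 -6
-4  -> 0 -6 -4
-5  -> 0 -6 -4 -5
+   -> 0 -6 -9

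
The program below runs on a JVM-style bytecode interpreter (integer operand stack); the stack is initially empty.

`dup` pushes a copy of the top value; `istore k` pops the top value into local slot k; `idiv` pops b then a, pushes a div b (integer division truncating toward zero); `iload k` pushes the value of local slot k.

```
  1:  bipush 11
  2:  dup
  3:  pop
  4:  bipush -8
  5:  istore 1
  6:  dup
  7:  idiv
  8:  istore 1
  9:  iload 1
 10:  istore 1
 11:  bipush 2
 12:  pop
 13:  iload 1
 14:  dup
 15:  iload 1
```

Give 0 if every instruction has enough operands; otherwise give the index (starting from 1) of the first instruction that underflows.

bipush 11  11
dup        11 11
pop        11
bipush -8  11 -8
istore 1   11
dup        11 11
idiv       1
istore 1   (empty)
iload 1    1
istore 1   (empty)
bipush 2   2
pop        (empty)
iload 1    1
dup        1 1
iload 1    1 1 1

0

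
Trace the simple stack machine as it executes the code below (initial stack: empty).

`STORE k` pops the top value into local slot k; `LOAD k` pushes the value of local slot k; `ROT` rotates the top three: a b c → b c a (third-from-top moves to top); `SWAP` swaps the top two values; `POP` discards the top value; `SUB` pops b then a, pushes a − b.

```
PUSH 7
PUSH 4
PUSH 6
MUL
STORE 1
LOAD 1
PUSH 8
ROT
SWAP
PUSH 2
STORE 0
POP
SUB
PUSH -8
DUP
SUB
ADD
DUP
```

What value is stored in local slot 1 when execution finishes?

24

PUSH 7   7
PUSH 4   7 4
PUSH 6   7 4 6
MUL      7 24
STORE 1  7
LOAD 1   7 24
PUSH 8   7 24 8
ROT      24 8 7
SWAP     24 7 8
PUSH 2   24 7 8 2
STORE 0  24 7 8
POP      24 7
SUB      17
PUSH -8  17 -8
DUP      17 -8 -8
SUB      17 0
ADD      17
DUP      17 17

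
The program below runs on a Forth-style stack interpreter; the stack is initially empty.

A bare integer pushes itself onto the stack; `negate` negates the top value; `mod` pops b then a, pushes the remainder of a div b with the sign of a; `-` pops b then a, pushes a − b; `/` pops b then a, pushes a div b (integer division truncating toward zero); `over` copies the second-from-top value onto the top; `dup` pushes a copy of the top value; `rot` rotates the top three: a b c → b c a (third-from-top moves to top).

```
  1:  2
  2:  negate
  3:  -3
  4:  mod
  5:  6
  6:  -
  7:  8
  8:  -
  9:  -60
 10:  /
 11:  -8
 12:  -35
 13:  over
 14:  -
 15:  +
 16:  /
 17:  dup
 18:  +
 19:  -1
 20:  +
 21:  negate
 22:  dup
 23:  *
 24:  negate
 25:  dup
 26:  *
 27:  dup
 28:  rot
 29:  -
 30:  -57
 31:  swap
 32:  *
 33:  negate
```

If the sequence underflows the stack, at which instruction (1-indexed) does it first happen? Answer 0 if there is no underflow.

2      → 2
negate → -2
-3     → -2 -3
mod    → -2
6      → -2 6
-      → -8
8      → -8 8
-      → -16
-60    → -16 -60
/      → 0
-8     → 0 -8
-35    → 0 -8 -35
over   → 0 -8 -35 -8
-      → 0 -8 -27
+      → 0 -35
/      → 0
dup    → 0 0
+      → 0
-1     → 0 -1
+      → -1
negate → 1
dup    → 1 1
*      → 1
negate → -1
dup    → -1 -1
*      → 1
dup    → 1 1
rot  — needs 3 operands, stack has 2 → underflow

28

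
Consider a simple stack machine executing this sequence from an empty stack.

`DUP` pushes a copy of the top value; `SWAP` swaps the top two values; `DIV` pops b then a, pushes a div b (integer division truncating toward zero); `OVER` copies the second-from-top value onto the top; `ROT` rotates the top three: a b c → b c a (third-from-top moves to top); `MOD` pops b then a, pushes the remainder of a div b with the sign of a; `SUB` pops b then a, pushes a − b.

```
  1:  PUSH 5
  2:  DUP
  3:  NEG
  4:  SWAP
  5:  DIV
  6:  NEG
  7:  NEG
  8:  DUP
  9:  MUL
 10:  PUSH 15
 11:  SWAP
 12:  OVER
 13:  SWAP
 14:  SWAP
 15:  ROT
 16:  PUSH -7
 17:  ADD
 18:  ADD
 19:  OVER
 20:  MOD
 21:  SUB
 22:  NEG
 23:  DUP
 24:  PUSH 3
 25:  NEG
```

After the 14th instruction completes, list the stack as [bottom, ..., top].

[15, 1, 15]

PUSH 5  → 5
DUP     → 5 5
NEG     → 5 -5
SWAP    → -5 5
DIV     → -1
NEG     → 1
NEG     → -1
DUP     → -1 -1
MUL     → 1
PUSH 15 → 1 15
SWAP    → 15 1
OVER    → 15 1 15
SWAP    → 15 15 1
SWAP    → 15 1 15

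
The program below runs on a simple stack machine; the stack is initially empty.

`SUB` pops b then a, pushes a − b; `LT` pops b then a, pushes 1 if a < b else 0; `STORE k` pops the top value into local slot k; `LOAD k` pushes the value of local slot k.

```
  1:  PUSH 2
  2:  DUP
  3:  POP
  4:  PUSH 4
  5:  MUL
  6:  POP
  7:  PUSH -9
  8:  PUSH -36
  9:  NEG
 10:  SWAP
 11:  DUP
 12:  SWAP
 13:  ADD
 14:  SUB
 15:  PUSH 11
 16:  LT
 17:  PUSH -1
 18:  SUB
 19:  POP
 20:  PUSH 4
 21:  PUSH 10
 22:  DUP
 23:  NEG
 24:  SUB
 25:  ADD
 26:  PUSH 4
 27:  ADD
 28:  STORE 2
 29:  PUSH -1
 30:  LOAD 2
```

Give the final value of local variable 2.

28

PUSH 2   -> 2
DUP      -> 2 2
POP      -> 2
PUSH 4   -> 2 4
MUL      -> 8
POP      -> (empty)
PUSH -9  -> -9
PUSH -36 -> -9 -36
NEG      -> -9 36
SWAP     -> 36 -9
DUP      -> 36 -9 -9
SWAP     -> 36 -9 -9
ADD      -> 36 -18
SUB      -> 54
PUSH 11  -> 54 11
LT       -> 0
PUSH -1  -> 0 -1
SUB      -> 1
POP      -> (empty)
PUSH 4   -> 4
PUSH 10  -> 4 10
DUP      -> 4 10 10
NEG      -> 4 10 -10
SUB      -> 4 20
ADD      -> 24
PUSH 4   -> 24 4
ADD      -> 28
STORE 2  -> (empty)
PUSH -1  -> -1
LOAD 2   -> -1 28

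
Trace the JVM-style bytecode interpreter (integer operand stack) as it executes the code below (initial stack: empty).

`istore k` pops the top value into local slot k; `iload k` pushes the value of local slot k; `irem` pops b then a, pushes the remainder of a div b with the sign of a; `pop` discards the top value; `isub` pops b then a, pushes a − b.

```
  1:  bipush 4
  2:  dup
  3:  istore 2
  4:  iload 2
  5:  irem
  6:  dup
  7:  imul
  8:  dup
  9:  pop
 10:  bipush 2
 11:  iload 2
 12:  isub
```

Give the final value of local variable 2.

4

bipush 4 -> [4]
dup      -> [4, 4]
istore 2 -> [4]
iload 2  -> [4, 4]
irem     -> [0]
dup      -> [0, 0]
imul     -> [0]
dup      -> [0, 0]
pop      -> [0]
bipush 2 -> [0, 2]
iload 2  -> [0, 2, 4]
isub     -> [0, -2]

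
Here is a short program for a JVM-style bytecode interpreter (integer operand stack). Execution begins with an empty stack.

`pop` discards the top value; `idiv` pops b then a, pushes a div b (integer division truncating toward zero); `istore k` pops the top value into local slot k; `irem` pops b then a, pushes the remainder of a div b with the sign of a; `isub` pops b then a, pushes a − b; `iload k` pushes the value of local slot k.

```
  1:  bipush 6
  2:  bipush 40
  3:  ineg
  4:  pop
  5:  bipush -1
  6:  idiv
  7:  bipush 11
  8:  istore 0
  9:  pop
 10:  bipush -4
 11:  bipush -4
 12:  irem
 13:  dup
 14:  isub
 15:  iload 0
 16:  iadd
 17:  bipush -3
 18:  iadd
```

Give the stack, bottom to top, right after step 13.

bipush 6  : 6
bipush 40 : 6 40
ineg      : 6 -40
pop       : 6
bipush -1 : 6 -1
idiv      : -6
bipush 11 : -6 11
istore 0  : -6
pop       : (empty)
bipush -4 : -4
bipush -4 : -4 -4
irem      : 0
dup       : 0 0

[0, 0]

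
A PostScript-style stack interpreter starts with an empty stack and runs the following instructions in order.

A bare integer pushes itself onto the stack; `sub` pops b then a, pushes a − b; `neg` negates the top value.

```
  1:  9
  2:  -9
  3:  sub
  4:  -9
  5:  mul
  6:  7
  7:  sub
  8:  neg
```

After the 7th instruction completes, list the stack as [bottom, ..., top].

[-169]

9    9
-9   9 -9
sub  18
-9   18 -9
mul  -162
7    -162 7
sub  -169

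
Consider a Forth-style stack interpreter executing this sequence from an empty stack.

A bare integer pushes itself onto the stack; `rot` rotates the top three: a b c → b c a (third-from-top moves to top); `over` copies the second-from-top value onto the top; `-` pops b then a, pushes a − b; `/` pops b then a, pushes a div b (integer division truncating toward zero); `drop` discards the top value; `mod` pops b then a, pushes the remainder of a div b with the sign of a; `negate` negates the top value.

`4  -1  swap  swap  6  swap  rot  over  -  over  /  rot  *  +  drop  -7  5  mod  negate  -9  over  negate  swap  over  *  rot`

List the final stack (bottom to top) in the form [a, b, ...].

[-2, 18, 2]

4      : 4
-1     : 4 -1
swap   : -1 4
swap   : 4 -1
6      : 4 -1 6
swap   : 4 6 -1
rot    : 6 -1 4
over   : 6 -1 4 -1
-      : 6 -1 5
over   : 6 -1 5 -1
/      : 6 -1 -5
rot    : -1 -5 6
*      : -1 -30
+      : -31
drop   : (empty)
-7     : -7
5      : -7 5
mod    : -2
negate : 2
-9     : 2 -9
over   : 2 -9 2
negate : 2 -9 -2
swap   : 2 -2 -9
over   : 2 -2 -9 -2
*      : 2 -2 18
rot    : -2 18 2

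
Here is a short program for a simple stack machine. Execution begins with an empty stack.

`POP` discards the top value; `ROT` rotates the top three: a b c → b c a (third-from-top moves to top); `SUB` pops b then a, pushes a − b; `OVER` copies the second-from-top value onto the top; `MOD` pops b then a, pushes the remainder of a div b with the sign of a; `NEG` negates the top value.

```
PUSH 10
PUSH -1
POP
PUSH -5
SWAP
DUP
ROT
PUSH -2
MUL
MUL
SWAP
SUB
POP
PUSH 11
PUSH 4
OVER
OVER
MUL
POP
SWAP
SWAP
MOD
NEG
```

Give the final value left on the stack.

PUSH 10  10
PUSH -1  10 -1
POP      10
PUSH -5  10 -5
SWAP     -5 10
DUP      -5 10 10
ROT      10 10 -5
PUSH -2  10 10 -5 -2
MUL      10 10 10
MUL      10 100
SWAP     100 10
SUB      90
POP      (empty)
PUSH 11  11
PUSH 4   11 4
OVER     11 4 11
OVER     11 4 11 4
MUL      11 4 44
POP      11 4
SWAP     4 11
SWAP     11 4
MOD      3
NEG      -3

-3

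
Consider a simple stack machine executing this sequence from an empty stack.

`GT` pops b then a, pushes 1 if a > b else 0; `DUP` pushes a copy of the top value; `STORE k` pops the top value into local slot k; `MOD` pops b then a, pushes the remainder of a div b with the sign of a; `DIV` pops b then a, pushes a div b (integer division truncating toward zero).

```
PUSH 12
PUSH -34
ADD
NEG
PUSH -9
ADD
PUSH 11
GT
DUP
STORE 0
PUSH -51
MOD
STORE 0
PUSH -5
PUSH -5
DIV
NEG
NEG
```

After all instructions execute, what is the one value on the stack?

PUSH 12  -> 12
PUSH -34 -> 12 -34
ADD      -> -22
NEG      -> 22
PUSH -9  -> 22 -9
ADD      -> 13
PUSH 11  -> 13 11
GT       -> 1
DUP      -> 1 1
STORE 0  -> 1
PUSH -51 -> 1 -51
MOD      -> 1
STORE 0  -> (empty)
PUSH -5  -> -5
PUSH -5  -> -5 -5
DIV      -> 1
NEG      -> -1
NEG      -> 1

1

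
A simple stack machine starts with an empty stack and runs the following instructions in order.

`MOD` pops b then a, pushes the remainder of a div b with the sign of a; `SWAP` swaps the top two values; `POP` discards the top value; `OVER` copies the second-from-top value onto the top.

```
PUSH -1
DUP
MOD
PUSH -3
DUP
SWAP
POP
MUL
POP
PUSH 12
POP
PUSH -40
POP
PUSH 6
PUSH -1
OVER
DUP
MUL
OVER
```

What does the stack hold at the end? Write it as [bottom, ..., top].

[6, -1, 36, -1]

PUSH -1  → -1
DUP      → -1 -1
MOD      → 0
PUSH -3  → 0 -3
DUP      → 0 -3 -3
SWAP     → 0 -3 -3
POP      → 0 -3
MUL      → 0
POP      → (empty)
PUSH 12  → 12
POP      → (empty)
PUSH -40 → -40
POP      → (empty)
PUSH 6   → 6
PUSH -1  → 6 -1
OVER     → 6 -1 6
DUP      → 6 -1 6 6
MUL      → 6 -1 36
OVER     → 6 -1 36 -1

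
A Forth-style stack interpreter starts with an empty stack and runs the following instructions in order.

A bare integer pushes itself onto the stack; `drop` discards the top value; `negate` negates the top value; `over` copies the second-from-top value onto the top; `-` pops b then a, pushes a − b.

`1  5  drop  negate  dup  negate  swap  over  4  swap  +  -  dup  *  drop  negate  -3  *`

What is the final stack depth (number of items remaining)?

1

1      -> 1
5      -> 1 5
drop   -> 1
negate -> -1
dup    -> -1 -1
negate -> -1 1
swap   -> 1 -1
over   -> 1 -1 1
4      -> 1 -1 1 4
swap   -> 1 -1 4 1
+      -> 1 -1 5
-      -> 1 -6
dup    -> 1 -6 -6
*      -> 1 36
drop   -> 1
negate -> -1
-3     -> -1 -3
*      -> 3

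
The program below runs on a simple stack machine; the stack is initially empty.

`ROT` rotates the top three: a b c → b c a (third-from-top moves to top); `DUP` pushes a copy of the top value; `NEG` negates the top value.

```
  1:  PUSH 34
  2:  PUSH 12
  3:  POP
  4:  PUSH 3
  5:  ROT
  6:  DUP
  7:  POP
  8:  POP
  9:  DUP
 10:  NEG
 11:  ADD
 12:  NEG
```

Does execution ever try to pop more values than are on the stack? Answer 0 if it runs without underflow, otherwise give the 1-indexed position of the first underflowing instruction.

5

PUSH 34 -> 34
PUSH 12 -> 34 12
POP     -> 34
PUSH 3  -> 34 3
ROT  — needs 3 operands, stack has 2 → underflow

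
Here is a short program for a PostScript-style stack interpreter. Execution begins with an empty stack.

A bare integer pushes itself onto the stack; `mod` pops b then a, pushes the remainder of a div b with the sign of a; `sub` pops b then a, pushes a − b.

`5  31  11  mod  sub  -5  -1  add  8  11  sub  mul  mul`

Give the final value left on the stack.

5    5
31   5 31
11   5 31 11
mod  5 9
sub  -4
-5   -4 -5
-1   -4 -5 -1
add  -4 -6
8    -4 -6 8
11   -4 -6 8 11
sub  -4 -6 -3
mul  -4 18
mul  -72

-72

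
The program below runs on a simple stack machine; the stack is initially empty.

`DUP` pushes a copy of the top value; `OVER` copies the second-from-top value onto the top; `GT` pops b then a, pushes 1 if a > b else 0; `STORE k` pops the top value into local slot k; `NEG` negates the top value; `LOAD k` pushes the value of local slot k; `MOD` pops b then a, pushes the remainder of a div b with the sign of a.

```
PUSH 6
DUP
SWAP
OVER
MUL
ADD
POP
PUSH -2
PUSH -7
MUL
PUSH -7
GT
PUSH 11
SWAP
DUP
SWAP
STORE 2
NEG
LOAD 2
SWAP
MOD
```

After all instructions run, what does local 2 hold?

PUSH 6  → 6
DUP     → 6 6
SWAP    → 6 6
OVER    → 6 6 6
MUL     → 6 36
ADD     → 42
POP     → (empty)
PUSH -2 → -2
PUSH -7 → -2 -7
MUL     → 14
PUSH -7 → 14 -7
GT      → 1
PUSH 11 → 1 11
SWAP    → 11 1
DUP     → 11 1 1
SWAP    → 11 1 1
STORE 2 → 11 1
NEG     → 11 -1
LOAD 2  → 11 -1 1
SWAP    → 11 1 -1
MOD     → 11 0

1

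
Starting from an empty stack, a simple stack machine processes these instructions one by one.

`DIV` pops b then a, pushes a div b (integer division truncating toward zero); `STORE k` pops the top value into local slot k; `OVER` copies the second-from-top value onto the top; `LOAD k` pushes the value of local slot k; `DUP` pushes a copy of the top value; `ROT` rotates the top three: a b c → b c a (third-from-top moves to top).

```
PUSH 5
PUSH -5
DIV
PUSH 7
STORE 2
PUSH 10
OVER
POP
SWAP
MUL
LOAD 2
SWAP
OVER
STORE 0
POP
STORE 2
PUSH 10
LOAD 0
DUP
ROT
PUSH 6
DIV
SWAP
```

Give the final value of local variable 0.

PUSH 5   [5]
PUSH -5  [5, -5]
DIV      [-1]
PUSH 7   [-1, 7]
STORE 2  [-1]
PUSH 10  [-1, 10]
OVER     [-1, 10, -1]
POP      [-1, 10]
SWAP     [10, -1]
MUL      [-10]
LOAD 2   [-10, 7]
SWAP     [7, -10]
OVER     [7, -10, 7]
STORE 0  [7, -10]
POP      [7]
STORE 2  []
PUSH 10  [10]
LOAD 0   [10, 7]
DUP      [10, 7, 7]
ROT      [7, 7, 10]
PUSH 6   [7, 7, 10, 6]
DIV      [7, 7, 1]
SWAP     [7, 1, 7]

7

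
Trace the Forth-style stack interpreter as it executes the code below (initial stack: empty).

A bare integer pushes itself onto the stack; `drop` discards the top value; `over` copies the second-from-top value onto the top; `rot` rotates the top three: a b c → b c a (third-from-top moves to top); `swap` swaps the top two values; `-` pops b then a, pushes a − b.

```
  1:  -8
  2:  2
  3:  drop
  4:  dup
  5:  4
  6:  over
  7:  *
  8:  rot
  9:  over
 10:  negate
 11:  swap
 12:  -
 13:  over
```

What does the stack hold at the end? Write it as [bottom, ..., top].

[-8, -32, 40, -32]

-8     -> -8
2      -> -8 2
drop   -> -8
dup    -> -8 -8
4      -> -8 -8 4
over   -> -8 -8 4 -8
*      -> -8 -8 -32
rot    -> -8 -32 -8
over   -> -8 -32 -8 -32
negate -> -8 -32 -8 32
swap   -> -8 -32 32 -8
-      -> -8 -32 40
over   -> -8 -32 40 -32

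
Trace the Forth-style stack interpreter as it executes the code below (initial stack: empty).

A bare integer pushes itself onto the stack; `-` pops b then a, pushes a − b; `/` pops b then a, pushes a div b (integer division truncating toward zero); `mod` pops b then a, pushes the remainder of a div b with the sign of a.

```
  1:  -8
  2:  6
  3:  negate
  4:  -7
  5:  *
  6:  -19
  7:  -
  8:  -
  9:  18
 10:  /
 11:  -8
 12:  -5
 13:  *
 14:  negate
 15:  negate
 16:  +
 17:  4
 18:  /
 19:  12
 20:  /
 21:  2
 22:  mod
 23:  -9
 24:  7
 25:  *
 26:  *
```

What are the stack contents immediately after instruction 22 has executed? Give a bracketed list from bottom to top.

[0]

-8     : [-8]
6      : [-8, 6]
negate : [-8, -6]
-7     : [-8, -6, -7]
*      : [-8, 42]
-19    : [-8, 42, -19]
-      : [-8, 61]
-      : [-69]
18     : [-69, 18]
/      : [-3]
-8     : [-3, -8]
-5     : [-3, -8, -5]
*      : [-3, 40]
negate : [-3, -40]
negate : [-3, 40]
+      : [37]
4      : [37, 4]
/      : [9]
12     : [9, 12]
/      : [0]
2      : [0, 2]
mod    : [0]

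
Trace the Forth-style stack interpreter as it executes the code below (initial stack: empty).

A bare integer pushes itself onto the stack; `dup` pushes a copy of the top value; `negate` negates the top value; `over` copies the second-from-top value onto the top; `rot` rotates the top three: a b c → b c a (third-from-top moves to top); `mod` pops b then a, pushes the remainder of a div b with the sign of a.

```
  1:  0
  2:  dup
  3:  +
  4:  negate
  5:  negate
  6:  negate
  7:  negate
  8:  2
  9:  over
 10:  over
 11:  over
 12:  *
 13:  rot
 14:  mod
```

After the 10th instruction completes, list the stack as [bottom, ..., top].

0      -> 0
dup    -> 0 0
+      -> 0
negate -> 0
negate -> 0
negate -> 0
negate -> 0
2      -> 0 2
over   -> 0 2 0
over   -> 0 2 0 2

[0, 2, 0, 2]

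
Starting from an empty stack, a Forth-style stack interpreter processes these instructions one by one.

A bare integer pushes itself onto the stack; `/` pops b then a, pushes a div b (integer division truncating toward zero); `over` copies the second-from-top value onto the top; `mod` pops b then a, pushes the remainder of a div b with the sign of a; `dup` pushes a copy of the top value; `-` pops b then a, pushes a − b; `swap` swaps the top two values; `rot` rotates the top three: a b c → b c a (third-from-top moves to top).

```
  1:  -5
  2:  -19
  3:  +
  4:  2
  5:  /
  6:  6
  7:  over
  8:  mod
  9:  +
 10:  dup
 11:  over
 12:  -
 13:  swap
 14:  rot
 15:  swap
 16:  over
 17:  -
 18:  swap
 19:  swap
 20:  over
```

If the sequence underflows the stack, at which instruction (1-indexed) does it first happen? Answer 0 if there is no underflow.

-5   : [-5]
-19  : [-5, -19]
+    : [-24]
2    : [-24, 2]
/    : [-12]
6    : [-12, 6]
over : [-12, 6, -12]
mod  : [-12, 6]
+    : [-6]
dup  : [-6, -6]
over : [-6, -6, -6]
-    : [-6, 0]
swap : [0, -6]
rot  — needs 3 operands, stack has 2 → underflow

14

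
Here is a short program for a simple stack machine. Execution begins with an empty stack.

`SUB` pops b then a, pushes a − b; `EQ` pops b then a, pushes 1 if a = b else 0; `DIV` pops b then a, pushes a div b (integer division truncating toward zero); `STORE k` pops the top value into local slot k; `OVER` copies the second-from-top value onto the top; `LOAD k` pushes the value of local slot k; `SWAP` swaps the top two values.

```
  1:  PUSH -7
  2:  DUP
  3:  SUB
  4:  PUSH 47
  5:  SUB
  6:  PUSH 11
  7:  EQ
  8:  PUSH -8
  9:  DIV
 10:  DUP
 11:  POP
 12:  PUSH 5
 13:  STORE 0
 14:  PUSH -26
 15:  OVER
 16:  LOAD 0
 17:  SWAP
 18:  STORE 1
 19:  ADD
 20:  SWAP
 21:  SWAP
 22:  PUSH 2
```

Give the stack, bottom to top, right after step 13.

PUSH -7 -> -7
DUP     -> -7 -7
SUB     -> 0
PUSH 47 -> 0 47
SUB     -> -47
PUSH 11 -> -47 11
EQ      -> 0
PUSH -8 -> 0 -8
DIV     -> 0
DUP     -> 0 0
POP     -> 0
PUSH 5  -> 0 5
STORE 0 -> 0

[0]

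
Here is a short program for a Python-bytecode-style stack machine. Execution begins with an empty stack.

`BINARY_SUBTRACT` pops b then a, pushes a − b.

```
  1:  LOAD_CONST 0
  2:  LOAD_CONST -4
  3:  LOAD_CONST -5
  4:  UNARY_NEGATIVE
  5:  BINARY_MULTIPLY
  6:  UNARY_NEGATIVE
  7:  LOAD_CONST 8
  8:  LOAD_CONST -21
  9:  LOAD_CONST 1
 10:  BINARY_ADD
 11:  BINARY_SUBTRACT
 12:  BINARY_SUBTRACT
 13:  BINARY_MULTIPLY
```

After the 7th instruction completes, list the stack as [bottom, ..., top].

[0, 20, 8]

LOAD_CONST 0     0
LOAD_CONST -4    0 -4
LOAD_CONST -5    0 -4 -5
UNARY_NEGATIVE   0 -4 5
BINARY_MULTIPLY  0 -20
UNARY_NEGATIVE   0 20
LOAD_CONST 8     0 20 8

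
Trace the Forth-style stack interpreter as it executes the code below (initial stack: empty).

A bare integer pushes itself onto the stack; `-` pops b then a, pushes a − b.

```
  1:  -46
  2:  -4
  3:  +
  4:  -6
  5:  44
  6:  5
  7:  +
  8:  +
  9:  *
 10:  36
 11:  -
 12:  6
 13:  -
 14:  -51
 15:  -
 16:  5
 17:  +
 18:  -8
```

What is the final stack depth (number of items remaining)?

-46 -> [-46]
-4  -> [-46, -4]
+   -> [-50]
-6  -> [-50, -6]
44  -> [-50, -6, 44]
5   -> [-50, -6, 44, 5]
+   -> [-50, -6, 49]
+   -> [-50, 43]
*   -> [-2150]
36  -> [-2150, 36]
-   -> [-2186]
6   -> [-2186, 6]
-   -> [-2192]
-51 -> [-2192, -51]
-   -> [-2141]
5   -> [-2141, 5]
+   -> [-2136]
-8  -> [-2136, -8]

2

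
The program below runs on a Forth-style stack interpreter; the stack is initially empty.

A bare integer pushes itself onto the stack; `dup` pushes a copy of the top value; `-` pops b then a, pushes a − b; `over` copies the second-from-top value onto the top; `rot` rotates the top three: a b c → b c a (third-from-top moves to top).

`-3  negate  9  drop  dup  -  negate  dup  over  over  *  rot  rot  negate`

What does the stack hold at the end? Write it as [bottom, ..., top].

[0, 0, 0]

-3     : [-3]
negate : [3]
9      : [3, 9]
drop   : [3]
dup    : [3, 3]
-      : [0]
negate : [0]
dup    : [0, 0]
over   : [0, 0, 0]
over   : [0, 0, 0, 0]
*      : [0, 0, 0]
rot    : [0, 0, 0]
rot    : [0, 0, 0]
negate : [0, 0, 0]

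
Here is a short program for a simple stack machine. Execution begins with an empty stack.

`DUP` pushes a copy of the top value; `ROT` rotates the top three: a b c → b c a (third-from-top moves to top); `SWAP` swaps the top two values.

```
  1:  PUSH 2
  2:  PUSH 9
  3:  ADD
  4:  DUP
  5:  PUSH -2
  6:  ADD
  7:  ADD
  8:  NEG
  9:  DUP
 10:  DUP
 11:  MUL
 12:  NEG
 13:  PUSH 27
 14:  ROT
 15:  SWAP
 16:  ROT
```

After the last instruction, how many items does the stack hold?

3

PUSH 2  -> [2]
PUSH 9  -> [2, 9]
ADD     -> [11]
DUP     -> [11, 11]
PUSH -2 -> [11, 11, -2]
ADD     -> [11, 9]
ADD     -> [20]
NEG     -> [-20]
DUP     -> [-20, -20]
DUP     -> [-20, -20, -20]
MUL     -> [-20, 400]
NEG     -> [-20, -400]
PUSH 27 -> [-20, -400, 27]
ROT     -> [-400, 27, -20]
SWAP    -> [-400, -20, 27]
ROT     -> [-20, 27, -400]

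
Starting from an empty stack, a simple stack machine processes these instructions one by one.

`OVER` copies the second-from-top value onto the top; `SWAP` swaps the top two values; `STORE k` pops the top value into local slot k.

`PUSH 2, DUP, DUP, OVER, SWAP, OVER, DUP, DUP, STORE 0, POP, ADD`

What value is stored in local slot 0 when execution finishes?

PUSH 2   [2]
DUP      [2, 2]
DUP      [2, 2, 2]
OVER     [2, 2, 2, 2]
SWAP     [2, 2, 2, 2]
OVER     [2, 2, 2, 2, 2]
DUP      [2, 2, 2, 2, 2, 2]
DUP      [2, 2, 2, 2, 2, 2, 2]
STORE 0  [2, 2, 2, 2, 2, 2]
POP      [2, 2, 2, 2, 2]
ADD      [2, 2, 2, 4]

2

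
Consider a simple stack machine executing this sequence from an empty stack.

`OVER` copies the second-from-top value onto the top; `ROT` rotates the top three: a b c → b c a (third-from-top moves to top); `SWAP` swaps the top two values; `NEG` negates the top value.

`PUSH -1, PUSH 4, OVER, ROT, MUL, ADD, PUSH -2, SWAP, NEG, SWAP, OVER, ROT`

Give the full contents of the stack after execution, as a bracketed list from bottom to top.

PUSH -1 → [-1]
PUSH 4  → [-1, 4]
OVER    → [-1, 4, -1]
ROT     → [4, -1, -1]
MUL     → [4, 1]
ADD     → [5]
PUSH -2 → [5, -2]
SWAP    → [-2, 5]
NEG     → [-2, -5]
SWAP    → [-5, -2]
OVER    → [-5, -2, -5]
ROT     → [-2, -5, -5]

[-2, -5, -5]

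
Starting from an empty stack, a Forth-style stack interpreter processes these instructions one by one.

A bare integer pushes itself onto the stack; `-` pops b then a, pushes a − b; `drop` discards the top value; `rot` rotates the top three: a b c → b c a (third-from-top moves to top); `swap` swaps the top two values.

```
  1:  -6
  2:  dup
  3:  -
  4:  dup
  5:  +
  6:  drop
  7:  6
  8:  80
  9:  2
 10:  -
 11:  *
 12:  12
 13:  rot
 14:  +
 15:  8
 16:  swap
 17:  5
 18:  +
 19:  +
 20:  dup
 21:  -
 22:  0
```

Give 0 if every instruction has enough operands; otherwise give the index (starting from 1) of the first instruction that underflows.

-6   : [-6]
dup  : [-6, -6]
-    : [0]
dup  : [0, 0]
+    : [0]
drop : []
6    : [6]
80   : [6, 80]
2    : [6, 80, 2]
-    : [6, 78]
*    : [468]
12   : [468, 12]
rot  — needs 3 operands, stack has 2 → underflow

13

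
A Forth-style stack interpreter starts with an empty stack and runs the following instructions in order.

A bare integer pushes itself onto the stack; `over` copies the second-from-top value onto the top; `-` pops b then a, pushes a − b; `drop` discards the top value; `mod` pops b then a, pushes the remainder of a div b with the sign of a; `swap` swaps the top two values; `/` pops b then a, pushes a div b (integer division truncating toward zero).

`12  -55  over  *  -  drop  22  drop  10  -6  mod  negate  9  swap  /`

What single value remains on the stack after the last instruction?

12     -> [12]
-55    -> [12, -55]
over   -> [12, -55, 12]
*      -> [12, -660]
-      -> [672]
drop   -> []
22     -> [22]
drop   -> []
10     -> [10]
-6     -> [10, -6]
mod    -> [4]
negate -> [-4]
9      -> [-4, 9]
swap   -> [9, -4]
/      -> [-2]

-2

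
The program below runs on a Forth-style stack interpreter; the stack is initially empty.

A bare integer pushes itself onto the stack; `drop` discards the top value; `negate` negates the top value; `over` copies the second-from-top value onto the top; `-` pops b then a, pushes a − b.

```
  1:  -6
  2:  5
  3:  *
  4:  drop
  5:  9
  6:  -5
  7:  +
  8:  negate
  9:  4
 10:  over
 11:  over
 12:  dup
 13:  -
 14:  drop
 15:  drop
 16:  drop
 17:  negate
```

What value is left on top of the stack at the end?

4

-6      [-6]
5       [-6, 5]
*       [-30]
drop    []
9       [9]
-5      [9, -5]
+       [4]
negate  [-4]
4       [-4, 4]
over    [-4, 4, -4]
over    [-4, 4, -4, 4]
dup     [-4, 4, -4, 4, 4]
-       [-4, 4, -4, 0]
drop    [-4, 4, -4]
drop    [-4, 4]
drop    [-4]
negate  [4]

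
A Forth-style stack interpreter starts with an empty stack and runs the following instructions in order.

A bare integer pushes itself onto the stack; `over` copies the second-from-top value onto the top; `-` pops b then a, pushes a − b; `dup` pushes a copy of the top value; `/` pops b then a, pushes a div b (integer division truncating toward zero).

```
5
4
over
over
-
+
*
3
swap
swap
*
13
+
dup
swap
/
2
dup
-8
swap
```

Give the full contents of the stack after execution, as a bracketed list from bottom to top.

[1, 2, -8, 2]

5    → 5
4    → 5 4
over → 5 4 5
over → 5 4 5 4
-    → 5 4 1
+    → 5 5
*    → 25
3    → 25 3
swap → 3 25
swap → 25 3
*    → 75
13   → 75 13
+    → 88
dup  → 88 88
swap → 88 88
/    → 1
2    → 1 2
dup  → 1 2 2
-8   → 1 2 2 -8
swap → 1 2 -8 2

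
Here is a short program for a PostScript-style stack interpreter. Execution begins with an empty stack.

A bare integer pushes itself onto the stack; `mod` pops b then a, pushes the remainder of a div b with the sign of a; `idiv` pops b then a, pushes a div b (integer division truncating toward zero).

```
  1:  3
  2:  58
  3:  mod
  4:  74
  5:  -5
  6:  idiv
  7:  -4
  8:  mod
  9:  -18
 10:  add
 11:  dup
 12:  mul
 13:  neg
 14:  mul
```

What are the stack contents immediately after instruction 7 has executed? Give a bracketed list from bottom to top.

3    → [3]
58   → [3, 58]
mod  → [3]
74   → [3, 74]
-5   → [3, 74, -5]
idiv → [3, -14]
-4   → [3, -14, -4]

[3, -14, -4]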